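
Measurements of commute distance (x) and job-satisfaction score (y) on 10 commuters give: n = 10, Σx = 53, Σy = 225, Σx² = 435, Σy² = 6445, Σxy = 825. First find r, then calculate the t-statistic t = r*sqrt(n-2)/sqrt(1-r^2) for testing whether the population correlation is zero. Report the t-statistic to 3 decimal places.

S_xy = nΣxy − ΣxΣy = 10·825 − 53·225 = 8250 − 11925 = -3675
S_xx = nΣx² − (Σx)² = 10·435 − 53² = 4350 − 2809 = 1541
S_yy = nΣy² − (Σy)² = 10·6445 − 225² = 64450 − 50625 = 13825
r = S_xy / √(S_xx·S_yy) = -3675 / √(1541·13825) = -3675 / √21304325 = -3675 / 4615.6608 = -0.7962
t = r·√(n−2)/√(1−r²) = -0.7962·√8 / √(1−0.633934) = -2.251994 / 0.605034 = -3.722

-3.722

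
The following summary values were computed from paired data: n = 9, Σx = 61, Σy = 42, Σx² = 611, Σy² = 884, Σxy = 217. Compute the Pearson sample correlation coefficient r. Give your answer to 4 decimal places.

Numerator: nΣxy − (Σx)(Σy) = 9·217 − (61)(42) = -609
Denominator: √[(nΣx²−(Σx)²)(nΣy²−(Σy)²)]
  nΣx²−(Σx)² = 9·611 − 3721 = 1778;  nΣy²−(Σy)² = 9·884 − 1764 = 6192
  √(1778·6192) = √11009376 = 3318.0380
r = -609 / 3318.0380 = -0.1835

-0.1835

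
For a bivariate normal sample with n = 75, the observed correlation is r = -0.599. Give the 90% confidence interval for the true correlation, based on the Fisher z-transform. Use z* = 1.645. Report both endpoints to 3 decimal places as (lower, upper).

(-0.709, -0.460)

Fisher z: z_r = atanh(r) = ½·ln((1+(-0.599))/(1−(-0.599))) = -0.691586
SE(z) = 1/√(n−3) = 1/√72 = 0.117851
90% ⇒ z* = 1.645; margin = 1.645·0.117851 = 0.193865
CI on z-scale: (-0.885451, -0.497721)
Back-transform: tanh(-0.885451) = -0.709140, tanh(-0.497721) = -0.460323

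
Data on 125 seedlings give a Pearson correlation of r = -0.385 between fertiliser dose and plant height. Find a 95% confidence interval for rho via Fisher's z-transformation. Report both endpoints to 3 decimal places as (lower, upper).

(-0.525, -0.225)

z_r = atanh(-0.385) = -0.405917;  SE = 1/√(n−3) = 1/√122 = 0.090536
z-limits: -0.405917 ± 1.960·0.090536 = -0.405917 ± 0.177451 = [-0.583368, -0.228466]
ρ-limits: (tanh -0.583368, tanh -0.228466) = (-0.525, -0.225)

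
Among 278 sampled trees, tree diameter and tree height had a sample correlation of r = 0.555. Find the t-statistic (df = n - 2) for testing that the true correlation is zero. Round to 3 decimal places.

t = r·√(n−2) / √(1−r²) with r = 0.555, n = 278
  = 0.555·√276 / √(1 − 0.308025)
  = 0.555·16.613248 / 0.831850
  = 9.220353 / 0.831850 = 11.084

11.084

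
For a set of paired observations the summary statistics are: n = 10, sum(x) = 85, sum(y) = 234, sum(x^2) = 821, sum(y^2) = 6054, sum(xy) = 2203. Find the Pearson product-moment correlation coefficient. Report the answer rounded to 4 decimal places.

Numerator: nΣxy − (Σx)(Σy) = 10·2203 − (85)(234) = 2140
Denominator: √[(nΣx²−(Σx)²)(nΣy²−(Σy)²)]
  nΣx²−(Σx)² = 10·821 − 7225 = 985;  nΣy²−(Σy)² = 10·6054 − 54756 = 5784
  √(985·5784) = √5697240 = 2386.8892
r = 2140 / 2386.8892 = 0.8966

0.8966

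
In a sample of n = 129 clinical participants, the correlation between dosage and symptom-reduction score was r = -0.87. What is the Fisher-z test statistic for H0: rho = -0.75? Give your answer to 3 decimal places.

-4.042

Fisher z: atanh(-0.87) = -1.333080, atanh(-0.75) = -0.972955
z = (z_r − z_0)·√(n−3) = (-1.333080 − (-0.972955))·√126 = -0.360125 · 11.224972 = -4.042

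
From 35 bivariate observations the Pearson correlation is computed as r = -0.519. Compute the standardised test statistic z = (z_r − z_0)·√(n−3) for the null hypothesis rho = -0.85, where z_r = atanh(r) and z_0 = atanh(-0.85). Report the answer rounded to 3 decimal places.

Fisher z: atanh(-0.519) = -0.574970, atanh(-0.85) = -1.256153
z = (z_r − z_0)·√(n−3) = (-0.574970 − (-1.256153))·√32 = 0.681183 · 5.656854 = 3.853

3.853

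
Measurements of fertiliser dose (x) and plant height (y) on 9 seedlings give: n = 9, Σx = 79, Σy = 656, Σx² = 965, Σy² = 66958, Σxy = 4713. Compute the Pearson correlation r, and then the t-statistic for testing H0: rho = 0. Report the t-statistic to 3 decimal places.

-1.365

Numerator: nΣxy − (Σx)(Σy) = 9·4713 − (79)(656) = -9407
Denominator: √[(nΣx²−(Σx)²)(nΣy²−(Σy)²)]
  nΣx²−(Σx)² = 9·965 − 6241 = 2444;  nΣy²−(Σy)² = 9·66958 − 430336 = 172286
  √(2444·172286) = √421066984 = 20519.9168
r = -9407 / 20519.9168 = -0.4584
t = r·√(n−2)/√(1−r²) = -0.4584·√7 / √(1−0.210131) = -1.212812 / 0.888746 = -1.365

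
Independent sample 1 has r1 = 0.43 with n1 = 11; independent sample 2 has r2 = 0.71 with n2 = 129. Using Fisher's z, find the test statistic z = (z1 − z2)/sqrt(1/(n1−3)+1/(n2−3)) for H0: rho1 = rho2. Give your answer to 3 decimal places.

-1.172

Fisher z-transforms: z1 = atanh(0.43) = 0.459897, z2 = atanh(0.71) = 0.887184; difference d = -0.427287
Var(d) = 1/8 + 1/126 = 0.1250000 + 0.0079365 = 0.1329365
z = d/√Var(d) = -0.427287 / √0.1329365 = -0.427287 / 0.364605 = -1.172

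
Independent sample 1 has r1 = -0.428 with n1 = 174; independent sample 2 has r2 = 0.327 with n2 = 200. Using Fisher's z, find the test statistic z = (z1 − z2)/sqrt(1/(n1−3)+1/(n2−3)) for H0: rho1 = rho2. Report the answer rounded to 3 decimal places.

-7.625

z1 = atanh(-0.428) = -0.457446,  z2 = atanh(0.327) = 0.339465
SE = √(1/(n1−3) + 1/(n2−3)) = √(1/171 + 1/197) = √(0.0058480 + 0.0050761) = √0.0109241 = 0.104518
z = (z1 − z2)/SE = (-0.457446 − 0.339465) / 0.104518 = -0.796911 / 0.104518 = -7.625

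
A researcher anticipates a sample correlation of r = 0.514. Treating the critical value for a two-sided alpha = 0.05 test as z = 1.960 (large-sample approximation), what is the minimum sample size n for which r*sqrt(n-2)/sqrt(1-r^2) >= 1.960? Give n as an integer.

r√(n−2)/√(1−r²) ≥ 1.960  ⇔  n−2 ≥ (1.960)²·(1−r²)/r²
(1−r²)/r² = (1−0.264196)/0.264196 = 2.7851
n ≥ 2 + 3.8416·2.7851 = 2 + 10.6992 = 12.6992
⌈12.6992⌉ = 13

13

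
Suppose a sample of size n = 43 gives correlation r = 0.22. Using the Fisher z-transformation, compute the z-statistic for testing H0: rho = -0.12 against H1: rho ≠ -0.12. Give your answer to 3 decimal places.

z_r = atanh(0.22) = 0.223656,  z_0 = atanh(-0.12) = -0.120581
SE = 1/√(n−3) = 1/√40 = 0.158114
z = (z_r − z_0)/SE = (0.223656 − (-0.120581)) / 0.158114 = 0.344237 / 0.158114 = 2.177

2.177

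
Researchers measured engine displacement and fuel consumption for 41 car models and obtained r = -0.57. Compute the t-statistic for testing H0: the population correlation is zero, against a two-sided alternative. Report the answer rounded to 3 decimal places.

t = r·√(n−2) / √(1−r²) with r = -0.57, n = 41
  = -0.57·√39 / √(1 − 0.3249)
  = -0.57·6.244998 / 0.821645
  = -3.559649 / 0.821645 = -4.332

-4.332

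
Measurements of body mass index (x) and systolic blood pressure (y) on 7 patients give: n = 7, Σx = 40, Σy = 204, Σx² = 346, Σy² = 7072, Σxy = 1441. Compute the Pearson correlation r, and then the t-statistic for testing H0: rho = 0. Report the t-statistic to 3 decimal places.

Numerator: nΣxy − (Σx)(Σy) = 7·1441 − (40)(204) = 1927
Denominator: √[(nΣx²−(Σx)²)(nΣy²−(Σy)²)]
  nΣx²−(Σx)² = 7·346 − 1600 = 822;  nΣy²−(Σy)² = 7·7072 − 41616 = 7888
  √(822·7888) = √6483936 = 2546.3574
r = 1927 / 2546.3574 = 0.7568
t = r·√(n−2)/√(1−r²) = 0.7568·√5 / √(1−0.572746) = 1.692256 / 0.653647 = 2.589

2.589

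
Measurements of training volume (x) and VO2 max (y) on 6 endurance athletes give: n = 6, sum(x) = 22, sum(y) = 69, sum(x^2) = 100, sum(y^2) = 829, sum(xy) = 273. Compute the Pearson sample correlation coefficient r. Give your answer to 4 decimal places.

Numerator: nΣxy − (Σx)(Σy) = 6·273 − (22)(69) = 120
Denominator: √[(nΣx²−(Σx)²)(nΣy²−(Σy)²)]
  nΣx²−(Σx)² = 6·100 − 484 = 116;  nΣy²−(Σy)² = 6·829 − 4761 = 213
  √(116·213) = √24708 = 157.1878
r = 120 / 157.1878 = 0.7634

0.7634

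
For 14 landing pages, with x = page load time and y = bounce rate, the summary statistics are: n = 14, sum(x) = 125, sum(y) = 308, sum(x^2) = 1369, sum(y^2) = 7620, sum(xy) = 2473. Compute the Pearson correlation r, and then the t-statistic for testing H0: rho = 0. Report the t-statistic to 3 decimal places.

Numerator: nΣxy − (Σx)(Σy) = 14·2473 − (125)(308) = -3878
Denominator: √[(nΣx²−(Σx)²)(nΣy²−(Σy)²)]
  nΣx²−(Σx)² = 14·1369 − 15625 = 3541;  nΣy²−(Σy)² = 14·7620 − 94864 = 11816
  √(3541·11816) = √41840456 = 6468.4199
r = -3878 / 6468.4199 = -0.5995
t = r·√(n−2)/√(1−r²) = -0.5995·√12 / √(1−0.359400) = -2.076729 / 0.800375 = -2.595

-2.595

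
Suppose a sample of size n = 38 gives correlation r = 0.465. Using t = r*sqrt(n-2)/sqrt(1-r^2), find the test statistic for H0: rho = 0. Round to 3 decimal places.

1 − r² = 1 − 0.216225 = 0.783775;  √(1−r²) = 0.885311
√(n−2) = √36 = 6.000000
t = r·√(n−2)/√(1−r²) = 0.465 · 6.000000 / 0.885311 = 3.151

3.151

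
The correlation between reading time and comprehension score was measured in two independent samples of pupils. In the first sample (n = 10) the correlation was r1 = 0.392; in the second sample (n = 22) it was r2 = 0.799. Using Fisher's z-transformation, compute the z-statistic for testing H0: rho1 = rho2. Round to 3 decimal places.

-1.542

Fisher z-transforms: z1 = atanh(0.392) = 0.414161, z2 = atanh(0.799) = 1.095841; difference d = -0.681680
Var(d) = 1/7 + 1/19 = 0.1428571 + 0.0526316 = 0.1954887
z = d/√Var(d) = -0.681680 / √0.1954887 = -0.681680 / 0.442141 = -1.542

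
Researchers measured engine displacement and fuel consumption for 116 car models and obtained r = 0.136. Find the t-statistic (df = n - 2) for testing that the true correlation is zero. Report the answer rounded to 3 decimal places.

1.466

1 − r² = 1 − 0.018496 = 0.981504;  √(1−r²) = 0.990709
√(n−2) = √114 = 10.677078
t = r·√(n−2)/√(1−r²) = 0.136 · 10.677078 / 0.990709 = 1.466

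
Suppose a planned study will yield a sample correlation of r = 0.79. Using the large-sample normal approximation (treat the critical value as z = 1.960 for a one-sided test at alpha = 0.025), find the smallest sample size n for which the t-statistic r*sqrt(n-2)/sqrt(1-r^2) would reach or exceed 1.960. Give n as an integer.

5

Need r·√(n−2)/√(1−r²) ≥ 1.960
√(n−2) ≥ 1.960·√(1−0.6241) / 0.79 = 1.960·0.613107 / 0.79 = 1.5211
n−2 ≥ 2.3137  ⇒  n ≥ 4.3137
Smallest integer n = 5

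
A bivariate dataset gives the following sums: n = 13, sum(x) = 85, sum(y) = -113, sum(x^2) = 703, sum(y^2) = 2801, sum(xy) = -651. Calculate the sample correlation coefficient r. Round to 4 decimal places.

0.1698

Numerator: nΣxy − (Σx)(Σy) = 13·(-651) − (85)(-113) = 1142
Denominator: √[(nΣx²−(Σx)²)(nΣy²−(Σy)²)]
  nΣx²−(Σx)² = 13·703 − 7225 = 1914;  nΣy²−(Σy)² = 13·2801 − 12769 = 23644
  √(1914·23644) = √45254616 = 6727.1551
r = 1142 / 6727.1551 = 0.1698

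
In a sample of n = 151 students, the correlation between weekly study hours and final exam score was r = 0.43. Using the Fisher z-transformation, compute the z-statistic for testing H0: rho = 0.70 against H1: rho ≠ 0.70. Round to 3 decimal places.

-4.956

Fisher z: atanh(0.43) = 0.459897, atanh(0.70) = 0.867301
z = (z_r − z_0)·√(n−3) = (0.459897 − 0.867301)·√148 = -0.407404 · 12.165525 = -4.956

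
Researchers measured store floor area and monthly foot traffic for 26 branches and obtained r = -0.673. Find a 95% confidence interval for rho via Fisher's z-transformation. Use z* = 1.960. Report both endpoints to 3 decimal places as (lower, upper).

(-0.841, -0.386)

Fisher z: z_r = atanh(r) = ½·ln((1+(-0.673))/(1−(-0.673))) = -0.816207
SE(z) = 1/√(n−3) = 1/√23 = 0.208514
95% ⇒ z* = 1.960; margin = 1.960·0.208514 = 0.408687
CI on z-scale: (-1.224894, -0.407520)
Back-transform: tanh(-1.224894) = -0.841092, tanh(-0.407520) = -0.386365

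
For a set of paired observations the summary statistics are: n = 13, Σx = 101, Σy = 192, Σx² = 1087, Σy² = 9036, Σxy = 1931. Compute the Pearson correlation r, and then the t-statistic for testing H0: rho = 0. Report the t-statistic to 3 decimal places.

S_xy = nΣxy − ΣxΣy = 13·1931 − 101·192 = 25103 − 19392 = 5711
S_xx = nΣx² − (Σx)² = 13·1087 − 101² = 14131 − 10201 = 3930
S_yy = nΣy² − (Σy)² = 13·9036 − 192² = 117468 − 36864 = 80604
r = S_xy / √(S_xx·S_yy) = 5711 / √(3930·80604) = 5711 / √316773720 = 5711 / 17798.1381 = 0.3209
t = r·√(n−2)/√(1−r²) = 0.3209·√11 / √(1−0.102977) = 1.064305 / 0.947113 = 1.124

1.124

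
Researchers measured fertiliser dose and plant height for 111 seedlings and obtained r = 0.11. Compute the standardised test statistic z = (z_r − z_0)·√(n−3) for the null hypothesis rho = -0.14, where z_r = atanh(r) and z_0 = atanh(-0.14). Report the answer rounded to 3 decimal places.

2.612

Fisher z: atanh(0.11) = 0.110447, atanh(-0.14) = -0.140926
z = (z_r − z_0)·√(n−3) = (0.110447 − (-0.140926))·√108 = 0.251373 · 10.392305 = 2.612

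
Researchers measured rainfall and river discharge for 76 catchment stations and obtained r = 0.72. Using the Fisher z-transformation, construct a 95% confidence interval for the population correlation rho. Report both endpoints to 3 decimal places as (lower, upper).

(0.590, 0.813)

Fisher z: z_r = atanh(r) = ½·ln((1+0.72)/(1−0.72)) = 0.907645
SE(z) = 1/√(n−3) = 1/√73 = 0.117041
95% ⇒ z* = 1.960; margin = 1.960·0.117041 = 0.229400
CI on z-scale: (0.678245, 1.137045)
Back-transform: tanh(0.678245) = 0.590377, tanh(1.137045) = 0.813417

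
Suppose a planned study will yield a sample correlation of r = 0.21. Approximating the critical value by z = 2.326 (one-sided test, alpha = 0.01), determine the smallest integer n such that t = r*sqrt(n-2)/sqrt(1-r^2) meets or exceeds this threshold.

Need r·√(n−2)/√(1−r²) ≥ 2.326
√(n−2) ≥ 2.326·√(1−0.0441) / 0.21 = 2.326·0.977701 / 0.21 = 10.8292
n−2 ≥ 117.2716  ⇒  n ≥ 119.2716
Smallest integer n = 120

120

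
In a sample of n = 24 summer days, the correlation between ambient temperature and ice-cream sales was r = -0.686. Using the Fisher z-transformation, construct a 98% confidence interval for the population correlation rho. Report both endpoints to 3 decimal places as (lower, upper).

z_r = atanh(-0.686) = -0.840361;  SE = 1/√(n−3) = 1/√21 = 0.218218
z-limits: -0.840361 ± 2.326·0.218218 = -0.840361 ± 0.507575 = [-1.347936, -0.332786]
ρ-limits: (tanh -1.347936, tanh -0.332786) = (-0.874, -0.321)

(-0.874, -0.321)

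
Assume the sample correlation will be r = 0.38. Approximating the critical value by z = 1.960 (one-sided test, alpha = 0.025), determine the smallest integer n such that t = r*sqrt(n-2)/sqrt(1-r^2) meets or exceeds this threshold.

Need r·√(n−2)/√(1−r²) ≥ 1.960
√(n−2) ≥ 1.960·√(1−0.1444) / 0.38 = 1.960·0.924986 / 0.38 = 4.7710
n−2 ≥ 22.7624  ⇒  n ≥ 24.7624
Smallest integer n = 25

25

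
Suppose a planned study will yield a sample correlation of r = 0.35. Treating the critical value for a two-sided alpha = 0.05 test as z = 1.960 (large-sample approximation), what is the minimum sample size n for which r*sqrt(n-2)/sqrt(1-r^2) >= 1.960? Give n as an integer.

r√(n−2)/√(1−r²) ≥ 1.960  ⇔  n−2 ≥ (1.960)²·(1−r²)/r²
(1−r²)/r² = (1−0.1225)/0.1225 = 7.1633
n ≥ 2 + 3.8416·7.1633 = 2 + 27.5185 = 29.5185
⌈29.5185⌉ = 30

30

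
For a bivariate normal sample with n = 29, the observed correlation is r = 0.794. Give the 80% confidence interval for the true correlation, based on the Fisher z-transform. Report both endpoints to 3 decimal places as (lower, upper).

(0.681, 0.870)

Fisher z: z_r = atanh(r) = ½·ln((1+0.794)/(1−0.794)) = 1.082163
SE(z) = 1/√(n−3) = 1/√26 = 0.196116
80% ⇒ z* = 1.282; margin = 1.282·0.196116 = 0.251421
CI on z-scale: (0.830742, 1.333584)
Back-transform: tanh(0.830742) = 0.680874, tanh(1.333584) = 0.870123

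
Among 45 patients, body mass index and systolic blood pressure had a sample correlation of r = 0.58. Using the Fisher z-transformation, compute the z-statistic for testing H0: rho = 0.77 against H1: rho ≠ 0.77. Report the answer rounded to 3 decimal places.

Fisher z: atanh(0.58) = 0.662463, atanh(0.77) = 1.020328
z = (z_r − z_0)·√(n−3) = (0.662463 − 1.020328)·√42 = -0.357865 · 6.480741 = -2.319

-2.319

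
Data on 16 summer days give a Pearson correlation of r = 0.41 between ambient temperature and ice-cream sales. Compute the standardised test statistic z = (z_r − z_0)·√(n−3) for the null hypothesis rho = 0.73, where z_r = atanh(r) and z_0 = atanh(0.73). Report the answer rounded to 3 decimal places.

Fisher z: atanh(0.41) = 0.435611, atanh(0.73) = 0.928727
z = (z_r − z_0)·√(n−3) = (0.435611 − 0.928727)·√13 = -0.493116 · 3.605551 = -1.778

-1.778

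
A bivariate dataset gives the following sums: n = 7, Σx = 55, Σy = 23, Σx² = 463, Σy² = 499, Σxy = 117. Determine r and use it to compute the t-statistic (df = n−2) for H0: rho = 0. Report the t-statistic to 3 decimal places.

-1.501

Numerator: nΣxy − (Σx)(Σy) = 7·117 − (55)(23) = -446
Denominator: √[(nΣx²−(Σx)²)(nΣy²−(Σy)²)]
  nΣx²−(Σx)² = 7·463 − 3025 = 216;  nΣy²−(Σy)² = 7·499 − 529 = 2964
  √(216·2964) = √640224 = 800.1400
r = -446 / 800.1400 = -0.5574
t = r·√(n−2)/√(1−r²) = -0.5574·√5 / √(1−0.310695) = -1.246384 / 0.830244 = -1.501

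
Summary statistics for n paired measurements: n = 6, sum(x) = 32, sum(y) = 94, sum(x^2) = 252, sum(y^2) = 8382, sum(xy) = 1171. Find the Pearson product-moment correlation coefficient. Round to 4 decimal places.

Numerator: nΣxy − (Σx)(Σy) = 6·1171 − (32)(94) = 4018
Denominator: √[(nΣx²−(Σx)²)(nΣy²−(Σy)²)]
  nΣx²−(Σx)² = 6·252 − 1024 = 488;  nΣy²−(Σy)² = 6·8382 − 8836 = 41456
  √(488·41456) = √20230528 = 4497.8359
r = 4018 / 4497.8359 = 0.8933

0.8933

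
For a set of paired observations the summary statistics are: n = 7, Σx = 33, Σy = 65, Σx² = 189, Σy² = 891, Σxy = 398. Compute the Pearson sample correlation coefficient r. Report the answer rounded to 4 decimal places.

S_xy = nΣxy − ΣxΣy = 7·398 − 33·65 = 2786 − 2145 = 641
S_xx = nΣx² − (Σx)² = 7·189 − 33² = 1323 − 1089 = 234
S_yy = nΣy² − (Σy)² = 7·891 − 65² = 6237 − 4225 = 2012
r = S_xy / √(S_xx·S_yy) = 641 / √(234·2012) = 641 / √470808 = 641 / 686.1545 = 0.9342

0.9342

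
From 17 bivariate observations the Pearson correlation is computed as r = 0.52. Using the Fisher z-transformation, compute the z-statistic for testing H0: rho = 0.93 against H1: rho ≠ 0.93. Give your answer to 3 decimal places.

-4.049

Fisher z: atanh(0.52) = 0.576340, atanh(0.93) = 1.658390
z = (z_r − z_0)·√(n−3) = (0.576340 − 1.658390)·√14 = -1.082050 · 3.741657 = -4.049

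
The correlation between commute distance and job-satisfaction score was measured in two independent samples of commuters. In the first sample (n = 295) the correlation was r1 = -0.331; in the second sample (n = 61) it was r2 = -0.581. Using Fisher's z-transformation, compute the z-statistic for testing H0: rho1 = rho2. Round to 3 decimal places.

2.226

z1 = atanh(-0.331) = -0.343951,  z2 = atanh(-0.581) = -0.663971
SE = √(1/(n1−3) + 1/(n2−3)) = √(1/292 + 1/58) = √(0.0034247 + 0.0172414) = √0.0206661 = 0.143757
z = (z1 − z2)/SE = (-0.343951 − (-0.663971)) / 0.143757 = 0.320020 / 0.143757 = 2.226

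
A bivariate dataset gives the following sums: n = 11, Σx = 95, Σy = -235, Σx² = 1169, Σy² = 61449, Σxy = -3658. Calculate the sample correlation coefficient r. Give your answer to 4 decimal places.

S_xy = nΣxy − ΣxΣy = 11·(-3658) − 95·(-235) = -40238 − (-22325) = -17913
S_xx = nΣx² − (Σx)² = 11·1169 − 95² = 12859 − 9025 = 3834
S_yy = nΣy² − (Σy)² = 11·61449 − (-235)² = 675939 − 55225 = 620714
r = S_xy / √(S_xx·S_yy) = -17913 / √(3834·620714) = -17913 / √2379817476 = -17913 / 48783.3729 = -0.3672

-0.3672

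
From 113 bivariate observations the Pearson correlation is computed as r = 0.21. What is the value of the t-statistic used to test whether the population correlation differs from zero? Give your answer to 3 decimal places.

1 − r² = 1 − 0.0441 = 0.9559;  √(1−r²) = 0.977701
√(n−2) = √111 = 10.535654
t = r·√(n−2)/√(1−r²) = 0.21 · 10.535654 / 0.977701 = 2.263

2.263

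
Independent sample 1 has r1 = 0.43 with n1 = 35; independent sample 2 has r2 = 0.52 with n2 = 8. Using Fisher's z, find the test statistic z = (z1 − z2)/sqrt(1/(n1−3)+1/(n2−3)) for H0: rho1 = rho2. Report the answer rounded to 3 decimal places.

z1 = atanh(0.43) = 0.459897,  z2 = atanh(0.52) = 0.576340
SE = √(1/(n1−3) + 1/(n2−3)) = √(1/32 + 1/5) = √(0.0312500 + 0.2000000) = √0.2312500 = 0.480885
z = (z1 − z2)/SE = (0.459897 − 0.576340) / 0.480885 = -0.116443 / 0.480885 = -0.242

-0.242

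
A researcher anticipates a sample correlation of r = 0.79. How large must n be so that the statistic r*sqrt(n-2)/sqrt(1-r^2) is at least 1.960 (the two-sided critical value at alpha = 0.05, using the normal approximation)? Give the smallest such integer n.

r√(n−2)/√(1−r²) ≥ 1.960  ⇔  n−2 ≥ (1.960)²·(1−r²)/r²
(1−r²)/r² = (1−0.6241)/0.6241 = 0.6023
n ≥ 2 + 3.8416·0.6023 = 2 + 2.3138 = 4.3138
⌈4.3138⌉ = 5

5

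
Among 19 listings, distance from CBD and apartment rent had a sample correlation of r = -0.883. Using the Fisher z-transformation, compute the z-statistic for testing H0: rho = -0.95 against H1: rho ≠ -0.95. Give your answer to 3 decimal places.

1.770

Fisher z: atanh(-0.883) = -1.389224, atanh(-0.95) = -1.831781
z = (z_r − z_0)·√(n−3) = (-1.389224 − (-1.831781))·√16 = 0.442557 · 4.000000 = 1.770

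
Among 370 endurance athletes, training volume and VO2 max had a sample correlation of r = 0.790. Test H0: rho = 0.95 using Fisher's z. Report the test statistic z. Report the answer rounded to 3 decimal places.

z_r = atanh(0.790) = 1.071432,  z_0 = atanh(0.95) = 1.831781
SE = 1/√(n−3) = 1/√367 = 0.052200
z = (z_r − z_0)/SE = (1.071432 − 1.831781) / 0.052200 = -0.760349 / 0.052200 = -14.566

-14.566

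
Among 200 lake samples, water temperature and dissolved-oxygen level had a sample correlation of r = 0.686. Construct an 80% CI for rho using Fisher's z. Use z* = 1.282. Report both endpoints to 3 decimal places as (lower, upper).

(0.635, 0.731)

Fisher z: z_r = atanh(r) = ½·ln((1+0.686)/(1−0.686)) = 0.840361
SE(z) = 1/√(n−3) = 1/√197 = 0.071247
80% ⇒ z* = 1.282; margin = 1.282·0.071247 = 0.091339
CI on z-scale: (0.749022, 0.931700)
Back-transform: tanh(0.749022) = 0.634565, tanh(0.931700) = 0.731386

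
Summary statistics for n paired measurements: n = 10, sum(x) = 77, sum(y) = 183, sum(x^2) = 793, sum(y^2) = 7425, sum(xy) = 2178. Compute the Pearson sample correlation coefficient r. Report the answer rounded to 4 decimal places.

Numerator: nΣxy − (Σx)(Σy) = 10·2178 − (77)(183) = 7689
Denominator: √[(nΣx²−(Σx)²)(nΣy²−(Σy)²)]
  nΣx²−(Σx)² = 10·793 − 5929 = 2001;  nΣy²−(Σy)² = 10·7425 − 33489 = 40761
  √(2001·40761) = √81562761 = 9031.2104
r = 7689 / 9031.2104 = 0.8514

0.8514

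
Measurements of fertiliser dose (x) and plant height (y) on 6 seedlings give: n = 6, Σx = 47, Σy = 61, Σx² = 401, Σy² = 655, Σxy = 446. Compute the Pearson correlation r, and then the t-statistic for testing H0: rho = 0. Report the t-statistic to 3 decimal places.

-5.577

S_xy = nΣxy − ΣxΣy = 6·446 − 47·61 = 2676 − 2867 = -191
S_xx = nΣx² − (Σx)² = 6·401 − 47² = 2406 − 2209 = 197
S_yy = nΣy² − (Σy)² = 6·655 − 61² = 3930 − 3721 = 209
r = S_xy / √(S_xx·S_yy) = -191 / √(197·209) = -191 / √41173 = -191 / 202.9113 = -0.9413
t = r·√(n−2)/√(1−r²) = -0.9413·√4 / √(1−0.886046) = -1.882600 / 0.337571 = -5.577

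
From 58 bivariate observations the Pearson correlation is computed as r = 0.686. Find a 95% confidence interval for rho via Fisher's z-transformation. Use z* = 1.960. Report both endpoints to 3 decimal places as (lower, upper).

(0.520, 0.802)

Fisher z: z_r = atanh(r) = ½·ln((1+0.686)/(1−0.686)) = 0.840361
SE(z) = 1/√(n−3) = 1/√55 = 0.134840
95% ⇒ z* = 1.960; margin = 1.960·0.134840 = 0.264286
CI on z-scale: (0.576075, 1.104647)
Back-transform: tanh(0.576075) = 0.519807, tanh(1.104647) = 0.802162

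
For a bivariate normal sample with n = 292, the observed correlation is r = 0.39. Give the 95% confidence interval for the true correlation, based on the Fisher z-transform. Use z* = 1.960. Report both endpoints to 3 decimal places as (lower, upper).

z_r = atanh(0.39) = 0.411800;  SE = 1/√(n−3) = 1/√289 = 0.058824
z-limits: 0.411800 ± 1.960·0.058824 = 0.411800 ± 0.115295 = [0.296505, 0.527095]
ρ-limits: (tanh 0.296505, tanh 0.527095) = (0.288, 0.483)

(0.288, 0.483)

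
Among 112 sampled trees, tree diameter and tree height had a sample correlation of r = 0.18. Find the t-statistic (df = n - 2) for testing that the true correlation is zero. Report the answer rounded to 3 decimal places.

1.919

1 − r² = 1 − 0.0324 = 0.9676;  √(1−r²) = 0.983667
√(n−2) = √110 = 10.488088
t = r·√(n−2)/√(1−r²) = 0.18 · 10.488088 / 0.983667 = 1.919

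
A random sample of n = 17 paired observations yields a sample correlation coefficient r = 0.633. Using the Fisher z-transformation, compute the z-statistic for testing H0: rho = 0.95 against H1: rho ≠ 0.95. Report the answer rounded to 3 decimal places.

Fisher z: atanh(0.633) = 0.746406, atanh(0.95) = 1.831781
z = (z_r − z_0)·√(n−3) = (0.746406 − 1.831781)·√14 = -1.085375 · 3.741657 = -4.061

-4.061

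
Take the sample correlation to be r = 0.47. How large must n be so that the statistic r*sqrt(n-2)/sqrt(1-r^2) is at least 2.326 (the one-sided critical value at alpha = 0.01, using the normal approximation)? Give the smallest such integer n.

22

Need r·√(n−2)/√(1−r²) ≥ 2.326
√(n−2) ≥ 2.326·√(1−0.2209) / 0.47 = 2.326·0.882666 / 0.47 = 4.3683
n−2 ≥ 19.0820  ⇒  n ≥ 21.0820
Smallest integer n = 22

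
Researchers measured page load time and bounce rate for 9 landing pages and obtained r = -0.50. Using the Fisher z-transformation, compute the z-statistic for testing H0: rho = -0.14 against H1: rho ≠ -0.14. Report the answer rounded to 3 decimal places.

Fisher z: atanh(-0.50) = -0.549306, atanh(-0.14) = -0.140926
z = (z_r − z_0)·√(n−3) = (-0.549306 − (-0.140926))·√6 = -0.408380 · 2.449490 = -1.000

-1.000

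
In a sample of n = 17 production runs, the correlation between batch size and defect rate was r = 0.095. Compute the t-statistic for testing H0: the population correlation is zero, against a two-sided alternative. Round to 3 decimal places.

t = r·√(n−2) / √(1−r²) with r = 0.095, n = 17
  = 0.095·√15 / √(1 − 0.009025)
  = 0.095·3.872983 / 0.995477
  = 0.367933 / 0.995477 = 0.370

0.370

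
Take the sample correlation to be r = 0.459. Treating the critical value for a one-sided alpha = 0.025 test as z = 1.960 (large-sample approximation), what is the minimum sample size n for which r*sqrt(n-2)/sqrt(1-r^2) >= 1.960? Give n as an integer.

17

r√(n−2)/√(1−r²) ≥ 1.960  ⇔  n−2 ≥ (1.960)²·(1−r²)/r²
(1−r²)/r² = (1−0.210681)/0.210681 = 3.7465
n ≥ 2 + 3.8416·3.7465 = 2 + 14.3926 = 16.3926
⌈16.3926⌉ = 17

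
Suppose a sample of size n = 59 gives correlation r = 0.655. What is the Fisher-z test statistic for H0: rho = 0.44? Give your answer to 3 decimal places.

z_r = atanh(0.655) = 0.784006,  z_0 = atanh(0.44) = 0.472231
SE = 1/√(n−3) = 1/√56 = 0.133631
z = (z_r − z_0)/SE = (0.784006 − 0.472231) / 0.133631 = 0.311775 / 0.133631 = 2.333

2.333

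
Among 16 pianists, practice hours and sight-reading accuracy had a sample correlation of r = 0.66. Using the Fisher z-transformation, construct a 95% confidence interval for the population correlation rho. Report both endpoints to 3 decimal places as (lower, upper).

Fisher z: z_r = atanh(r) = ½·ln((1+0.66)/(1−0.66)) = 0.792814
SE(z) = 1/√(n−3) = 1/√13 = 0.277350
95% ⇒ z* = 1.960; margin = 1.960·0.277350 = 0.543606
CI on z-scale: (0.249208, 1.336420)
Back-transform: tanh(0.249208) = 0.244174, tanh(1.336420) = 0.870810

(0.244, 0.871)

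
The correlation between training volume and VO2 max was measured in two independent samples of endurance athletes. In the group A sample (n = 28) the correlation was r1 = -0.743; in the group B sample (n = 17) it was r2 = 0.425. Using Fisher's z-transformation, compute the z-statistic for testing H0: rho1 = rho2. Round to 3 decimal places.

-4.227

Fisher z-transforms: z1 = atanh(-0.743) = -0.957143, z2 = atanh(0.425) = 0.453779; difference d = -1.410922
Var(d) = 1/25 + 1/14 = 0.0400000 + 0.0714286 = 0.1114286
z = d/√Var(d) = -1.410922 / √0.1114286 = -1.410922 / 0.333809 = -4.227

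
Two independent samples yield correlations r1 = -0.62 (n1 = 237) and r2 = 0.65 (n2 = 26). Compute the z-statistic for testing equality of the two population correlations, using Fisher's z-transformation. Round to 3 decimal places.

Fisher z-transforms: z1 = atanh(-0.62) = -0.725005, z2 = atanh(0.65) = 0.775299; difference d = -1.500304
Var(d) = 1/234 + 1/23 = 0.0042735 + 0.0434783 = 0.0477518
z = d/√Var(d) = -1.500304 / √0.0477518 = -1.500304 / 0.218522 = -6.866

-6.866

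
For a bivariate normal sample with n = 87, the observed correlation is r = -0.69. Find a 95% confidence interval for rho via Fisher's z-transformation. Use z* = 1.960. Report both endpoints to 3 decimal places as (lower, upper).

Fisher z: z_r = atanh(r) = ½·ln((1+(-0.69))/(1−(-0.69))) = -0.847956
SE(z) = 1/√(n−3) = 1/√84 = 0.109109
95% ⇒ z* = 1.960; margin = 1.960·0.109109 = 0.213854
CI on z-scale: (-1.061810, -0.634102)
Back-transform: tanh(-1.061810) = -0.786356, tanh(-0.634102) = -0.560870

(-0.786, -0.561)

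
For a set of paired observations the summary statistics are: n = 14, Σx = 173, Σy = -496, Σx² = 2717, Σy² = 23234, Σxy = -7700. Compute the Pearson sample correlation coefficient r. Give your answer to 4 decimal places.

Numerator: nΣxy − (Σx)(Σy) = 14·(-7700) − (173)(-496) = -21992
Denominator: √[(nΣx²−(Σx)²)(nΣy²−(Σy)²)]
  nΣx²−(Σx)² = 14·2717 − 29929 = 8109;  nΣy²−(Σy)² = 14·23234 − 246016 = 79260
  √(8109·79260) = √642719340 = 25351.9100
r = -21992 / 25351.9100 = -0.8675

-0.8675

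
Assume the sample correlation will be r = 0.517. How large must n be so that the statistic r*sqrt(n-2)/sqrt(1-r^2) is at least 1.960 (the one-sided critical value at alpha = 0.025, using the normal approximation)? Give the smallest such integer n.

Need r·√(n−2)/√(1−r²) ≥ 1.960
√(n−2) ≥ 1.960·√(1−0.267289) / 0.517 = 1.960·0.855985 / 0.517 = 3.2451
n−2 ≥ 10.5307  ⇒  n ≥ 12.5307
Smallest integer n = 13

13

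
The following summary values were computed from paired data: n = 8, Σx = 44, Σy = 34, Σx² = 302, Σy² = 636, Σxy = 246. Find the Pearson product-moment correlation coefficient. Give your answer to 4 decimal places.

Numerator: nΣxy − (Σx)(Σy) = 8·246 − (44)(34) = 472
Denominator: √[(nΣx²−(Σx)²)(nΣy²−(Σy)²)]
  nΣx²−(Σx)² = 8·302 − 1936 = 480;  nΣy²−(Σy)² = 8·636 − 1156 = 3932
  √(480·3932) = √1887360 = 1373.8122
r = 472 / 1373.8122 = 0.3436

0.3436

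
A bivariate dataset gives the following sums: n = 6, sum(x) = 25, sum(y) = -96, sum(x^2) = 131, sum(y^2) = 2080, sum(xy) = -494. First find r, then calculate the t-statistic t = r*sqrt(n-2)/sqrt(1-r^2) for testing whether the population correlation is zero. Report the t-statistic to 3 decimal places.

Numerator: nΣxy − (Σx)(Σy) = 6·(-494) − (25)(-96) = -564
Denominator: √[(nΣx²−(Σx)²)(nΣy²−(Σy)²)]
  nΣx²−(Σx)² = 6·131 − 625 = 161;  nΣy²−(Σy)² = 6·2080 − 9216 = 3264
  √(161·3264) = √525504 = 724.9165
r = -564 / 724.9165 = -0.7780
t = r·√(n−2)/√(1−r²) = -0.7780·√4 / √(1−0.605284) = -1.556000 / 0.628264 = -2.477

-2.477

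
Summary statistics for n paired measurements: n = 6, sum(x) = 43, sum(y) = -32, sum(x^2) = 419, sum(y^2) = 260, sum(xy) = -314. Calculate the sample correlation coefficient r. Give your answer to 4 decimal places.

-0.8509

S_xy = nΣxy − ΣxΣy = 6·(-314) − 43·(-32) = -1884 − (-1376) = -508
S_xx = nΣx² − (Σx)² = 6·419 − 43² = 2514 − 1849 = 665
S_yy = nΣy² − (Σy)² = 6·260 − (-32)² = 1560 − 1024 = 536
r = S_xy / √(S_xx·S_yy) = -508 / √(665·536) = -508 / √356440 = -508 / 597.0260 = -0.8509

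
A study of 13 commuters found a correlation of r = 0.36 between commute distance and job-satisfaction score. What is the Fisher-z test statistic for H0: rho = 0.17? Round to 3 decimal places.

0.649

Fisher z: atanh(0.36) = 0.376886, atanh(0.17) = 0.171667
z = (z_r − z_0)·√(n−3) = (0.376886 − 0.171667)·√10 = 0.205219 · 3.162278 = 0.649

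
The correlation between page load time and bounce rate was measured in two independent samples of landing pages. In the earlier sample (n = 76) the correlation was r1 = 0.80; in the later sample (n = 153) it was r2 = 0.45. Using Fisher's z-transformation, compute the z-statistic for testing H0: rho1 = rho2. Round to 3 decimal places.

z1 = atanh(0.80) = 1.098612,  z2 = atanh(0.45) = 0.484700
SE = √(1/(n1−3) + 1/(n2−3)) = √(1/73 + 1/150) = √(0.0136986 + 0.0066667) = √0.0203653 = 0.142707
z = (z1 − z2)/SE = (1.098612 − 0.484700) / 0.142707 = 0.613912 / 0.142707 = 4.302

4.302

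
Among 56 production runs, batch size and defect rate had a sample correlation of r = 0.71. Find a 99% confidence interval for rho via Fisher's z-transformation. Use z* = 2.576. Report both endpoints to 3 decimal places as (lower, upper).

(0.488, 0.846)

Fisher z: z_r = atanh(r) = ½·ln((1+0.71)/(1−0.71)) = 0.887184
SE(z) = 1/√(n−3) = 1/√53 = 0.137361
99% ⇒ z* = 2.576; margin = 2.576·0.137361 = 0.353842
CI on z-scale: (0.533342, 1.241026)
Back-transform: tanh(0.533342) = 0.487932, tanh(1.241026) = 0.845748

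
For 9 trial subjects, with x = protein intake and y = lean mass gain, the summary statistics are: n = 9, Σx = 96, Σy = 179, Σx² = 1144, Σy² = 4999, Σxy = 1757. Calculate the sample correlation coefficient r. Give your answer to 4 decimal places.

-0.3666

S_xy = nΣxy − ΣxΣy = 9·1757 − 96·179 = 15813 − 17184 = -1371
S_xx = nΣx² − (Σx)² = 9·1144 − 96² = 10296 − 9216 = 1080
S_yy = nΣy² − (Σy)² = 9·4999 − 179² = 44991 − 32041 = 12950
r = S_xy / √(S_xx·S_yy) = -1371 / √(1080·12950) = -1371 / √13986000 = -1371 / 3739.7861 = -0.3666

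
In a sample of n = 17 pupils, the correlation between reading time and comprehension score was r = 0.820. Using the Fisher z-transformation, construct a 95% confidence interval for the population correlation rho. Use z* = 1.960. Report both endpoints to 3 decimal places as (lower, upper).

(0.560, 0.933)

z_r = atanh(0.820) = 1.156817;  SE = 1/√(n−3) = 1/√14 = 0.267261
z-limits: 1.156817 ± 1.960·0.267261 = 1.156817 ± 0.523832 = [0.632985, 1.680649]
ρ-limits: (tanh 0.632985, tanh 1.680649) = (0.560, 0.933)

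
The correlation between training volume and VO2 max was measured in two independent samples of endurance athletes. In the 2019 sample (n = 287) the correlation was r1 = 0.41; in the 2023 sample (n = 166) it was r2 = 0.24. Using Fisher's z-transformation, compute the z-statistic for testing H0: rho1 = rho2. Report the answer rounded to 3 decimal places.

Fisher z-transforms: z1 = atanh(0.41) = 0.435611, z2 = atanh(0.24) = 0.244774; difference d = 0.190837
Var(d) = 1/284 + 1/163 = 0.0035211 + 0.0061350 = 0.0096561
z = d/√Var(d) = 0.190837 / √0.0096561 = 0.190837 / 0.098265 = 1.942

1.942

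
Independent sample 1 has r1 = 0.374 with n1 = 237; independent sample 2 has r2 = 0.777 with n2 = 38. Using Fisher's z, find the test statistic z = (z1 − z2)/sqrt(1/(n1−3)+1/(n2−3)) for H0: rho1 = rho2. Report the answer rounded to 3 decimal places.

-3.557

Fisher z-transforms: z1 = atanh(0.374) = 0.393066, z2 = atanh(0.777) = 1.037755; difference d = -0.644689
Var(d) = 1/234 + 1/35 = 0.0042735 + 0.0285714 = 0.0328449
z = d/√Var(d) = -0.644689 / √0.0328449 = -0.644689 / 0.181232 = -3.557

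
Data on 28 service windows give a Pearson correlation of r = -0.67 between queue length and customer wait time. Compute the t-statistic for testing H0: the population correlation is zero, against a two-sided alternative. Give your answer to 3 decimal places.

-4.602

t = r·√(n−2) / √(1−r²) with r = -0.67, n = 28
  = -0.67·√26 / √(1 − 0.4489)
  = -0.67·5.099020 / 0.742361
  = -3.416343 / 0.742361 = -4.602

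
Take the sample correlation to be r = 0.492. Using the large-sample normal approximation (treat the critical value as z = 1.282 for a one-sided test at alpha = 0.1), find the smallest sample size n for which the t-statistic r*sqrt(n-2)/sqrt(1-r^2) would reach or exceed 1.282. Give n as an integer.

Need r·√(n−2)/√(1−r²) ≥ 1.282
√(n−2) ≥ 1.282·√(1−0.242064) / 0.492 = 1.282·0.870595 / 0.492 = 2.2685
n−2 ≥ 5.1461  ⇒  n ≥ 7.1461
Smallest integer n = 8

8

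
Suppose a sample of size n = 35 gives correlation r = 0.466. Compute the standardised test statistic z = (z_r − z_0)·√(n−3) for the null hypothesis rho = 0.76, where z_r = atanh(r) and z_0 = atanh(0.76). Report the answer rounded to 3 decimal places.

z_r = atanh(0.466) = 0.504949,  z_0 = atanh(0.76) = 0.996215
SE = 1/√(n−3) = 1/√32 = 0.176777
z = (z_r − z_0)/SE = (0.504949 − 0.996215) / 0.176777 = -0.491266 / 0.176777 = -2.779

-2.779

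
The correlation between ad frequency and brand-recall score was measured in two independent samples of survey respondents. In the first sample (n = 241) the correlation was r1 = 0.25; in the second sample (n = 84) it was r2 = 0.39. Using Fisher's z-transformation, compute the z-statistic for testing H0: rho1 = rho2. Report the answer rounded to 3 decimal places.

Fisher z-transforms: z1 = atanh(0.25) = 0.255413, z2 = atanh(0.39) = 0.411800; difference d = -0.156387
Var(d) = 1/238 + 1/81 = 0.0042017 + 0.0123457 = 0.0165474
z = d/√Var(d) = -0.156387 / √0.0165474 = -0.156387 / 0.128637 = -1.216

-1.216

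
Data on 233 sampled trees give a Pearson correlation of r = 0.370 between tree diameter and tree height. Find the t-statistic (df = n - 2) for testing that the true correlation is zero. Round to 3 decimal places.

1 − r² = 1 − 0.136900 = 0.863100;  √(1−r²) = 0.929032
√(n−2) = √231 = 15.198684
t = r·√(n−2)/√(1−r²) = 0.370 · 15.198684 / 0.929032 = 6.053

6.053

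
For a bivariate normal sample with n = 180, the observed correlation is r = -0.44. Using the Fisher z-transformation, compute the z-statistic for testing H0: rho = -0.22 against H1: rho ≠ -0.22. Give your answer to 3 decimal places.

Fisher z: atanh(-0.44) = -0.472231, atanh(-0.22) = -0.223656
z = (z_r − z_0)·√(n−3) = (-0.472231 − (-0.223656))·√177 = -0.248575 · 13.304135 = -3.307

-3.307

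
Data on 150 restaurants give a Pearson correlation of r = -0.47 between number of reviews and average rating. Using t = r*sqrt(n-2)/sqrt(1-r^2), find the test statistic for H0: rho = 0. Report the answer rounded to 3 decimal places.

1 − r² = 1 − 0.2209 = 0.7791;  √(1−r²) = 0.882666
√(n−2) = √148 = 12.165525
t = r·√(n−2)/√(1−r²) = -0.47 · 12.165525 / 0.882666 = -6.478

-6.478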